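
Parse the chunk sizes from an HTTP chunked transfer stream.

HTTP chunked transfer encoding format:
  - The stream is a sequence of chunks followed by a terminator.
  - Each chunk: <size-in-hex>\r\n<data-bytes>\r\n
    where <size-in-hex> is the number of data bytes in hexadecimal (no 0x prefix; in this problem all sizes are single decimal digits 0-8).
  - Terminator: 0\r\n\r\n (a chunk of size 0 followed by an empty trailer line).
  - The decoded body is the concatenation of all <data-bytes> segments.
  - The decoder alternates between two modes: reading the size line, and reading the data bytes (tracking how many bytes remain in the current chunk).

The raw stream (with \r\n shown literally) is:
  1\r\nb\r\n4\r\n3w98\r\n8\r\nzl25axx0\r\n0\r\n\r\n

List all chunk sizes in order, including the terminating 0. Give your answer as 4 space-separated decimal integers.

Answer: 1 4 8 0

Derivation:
Chunk 1: stream[0..1]='1' size=0x1=1, data at stream[3..4]='b' -> body[0..1], body so far='b'
Chunk 2: stream[6..7]='4' size=0x4=4, data at stream[9..13]='3w98' -> body[1..5], body so far='b3w98'
Chunk 3: stream[15..16]='8' size=0x8=8, data at stream[18..26]='zl25axx0' -> body[5..13], body so far='b3w98zl25axx0'
Chunk 4: stream[28..29]='0' size=0 (terminator). Final body='b3w98zl25axx0' (13 bytes)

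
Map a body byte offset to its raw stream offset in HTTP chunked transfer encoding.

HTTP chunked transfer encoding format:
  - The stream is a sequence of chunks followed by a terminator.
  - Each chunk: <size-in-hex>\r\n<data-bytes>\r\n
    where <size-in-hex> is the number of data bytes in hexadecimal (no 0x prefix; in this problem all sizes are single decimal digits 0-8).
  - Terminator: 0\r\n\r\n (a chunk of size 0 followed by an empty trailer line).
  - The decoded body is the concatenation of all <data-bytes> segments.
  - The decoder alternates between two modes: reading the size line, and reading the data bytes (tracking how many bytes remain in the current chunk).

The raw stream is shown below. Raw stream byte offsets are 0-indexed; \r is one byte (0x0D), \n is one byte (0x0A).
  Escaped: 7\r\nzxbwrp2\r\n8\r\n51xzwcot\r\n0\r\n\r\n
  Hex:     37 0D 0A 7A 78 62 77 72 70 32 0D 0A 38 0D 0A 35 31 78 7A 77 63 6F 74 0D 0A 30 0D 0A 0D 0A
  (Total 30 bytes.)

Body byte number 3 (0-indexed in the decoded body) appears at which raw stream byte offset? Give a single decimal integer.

Answer: 6

Derivation:
Chunk 1: stream[0..1]='7' size=0x7=7, data at stream[3..10]='zxbwrp2' -> body[0..7], body so far='zxbwrp2'
Chunk 2: stream[12..13]='8' size=0x8=8, data at stream[15..23]='51xzwcot' -> body[7..15], body so far='zxbwrp251xzwcot'
Chunk 3: stream[25..26]='0' size=0 (terminator). Final body='zxbwrp251xzwcot' (15 bytes)
Body byte 3 at stream offset 6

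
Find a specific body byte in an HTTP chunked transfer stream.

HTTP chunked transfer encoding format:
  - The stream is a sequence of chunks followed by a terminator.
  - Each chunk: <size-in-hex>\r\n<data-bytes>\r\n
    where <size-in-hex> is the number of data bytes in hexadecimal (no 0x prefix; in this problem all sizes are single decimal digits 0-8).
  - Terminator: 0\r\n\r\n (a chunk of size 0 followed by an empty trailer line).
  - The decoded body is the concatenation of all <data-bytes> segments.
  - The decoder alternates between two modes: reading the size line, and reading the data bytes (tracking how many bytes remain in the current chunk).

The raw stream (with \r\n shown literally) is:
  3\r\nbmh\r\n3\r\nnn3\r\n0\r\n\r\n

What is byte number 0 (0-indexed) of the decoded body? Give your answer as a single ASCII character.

Answer: b

Derivation:
Chunk 1: stream[0..1]='3' size=0x3=3, data at stream[3..6]='bmh' -> body[0..3], body so far='bmh'
Chunk 2: stream[8..9]='3' size=0x3=3, data at stream[11..14]='nn3' -> body[3..6], body so far='bmhnn3'
Chunk 3: stream[16..17]='0' size=0 (terminator). Final body='bmhnn3' (6 bytes)
Body byte 0 = 'b'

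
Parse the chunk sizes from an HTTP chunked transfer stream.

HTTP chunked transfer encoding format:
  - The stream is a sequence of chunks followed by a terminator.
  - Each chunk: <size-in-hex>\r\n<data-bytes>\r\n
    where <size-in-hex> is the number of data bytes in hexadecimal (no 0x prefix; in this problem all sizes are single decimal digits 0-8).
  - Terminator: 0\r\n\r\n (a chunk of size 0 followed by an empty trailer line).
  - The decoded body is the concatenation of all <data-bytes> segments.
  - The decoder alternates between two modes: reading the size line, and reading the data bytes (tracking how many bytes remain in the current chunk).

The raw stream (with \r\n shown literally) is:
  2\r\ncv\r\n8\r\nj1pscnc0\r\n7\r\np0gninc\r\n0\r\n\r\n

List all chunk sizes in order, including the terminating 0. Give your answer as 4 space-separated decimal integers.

Chunk 1: stream[0..1]='2' size=0x2=2, data at stream[3..5]='cv' -> body[0..2], body so far='cv'
Chunk 2: stream[7..8]='8' size=0x8=8, data at stream[10..18]='j1pscnc0' -> body[2..10], body so far='cvj1pscnc0'
Chunk 3: stream[20..21]='7' size=0x7=7, data at stream[23..30]='p0gninc' -> body[10..17], body so far='cvj1pscnc0p0gninc'
Chunk 4: stream[32..33]='0' size=0 (terminator). Final body='cvj1pscnc0p0gninc' (17 bytes)

Answer: 2 8 7 0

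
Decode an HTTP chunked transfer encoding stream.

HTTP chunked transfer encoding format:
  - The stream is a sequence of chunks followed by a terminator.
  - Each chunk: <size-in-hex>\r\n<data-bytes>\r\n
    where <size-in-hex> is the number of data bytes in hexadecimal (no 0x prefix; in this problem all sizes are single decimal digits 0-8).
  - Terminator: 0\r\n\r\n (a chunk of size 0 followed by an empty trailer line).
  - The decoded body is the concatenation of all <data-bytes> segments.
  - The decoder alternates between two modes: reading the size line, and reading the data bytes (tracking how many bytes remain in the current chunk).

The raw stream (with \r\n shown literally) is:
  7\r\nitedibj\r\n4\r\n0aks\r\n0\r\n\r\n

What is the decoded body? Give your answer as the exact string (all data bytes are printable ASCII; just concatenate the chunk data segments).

Chunk 1: stream[0..1]='7' size=0x7=7, data at stream[3..10]='itedibj' -> body[0..7], body so far='itedibj'
Chunk 2: stream[12..13]='4' size=0x4=4, data at stream[15..19]='0aks' -> body[7..11], body so far='itedibj0aks'
Chunk 3: stream[21..22]='0' size=0 (terminator). Final body='itedibj0aks' (11 bytes)

Answer: itedibj0aks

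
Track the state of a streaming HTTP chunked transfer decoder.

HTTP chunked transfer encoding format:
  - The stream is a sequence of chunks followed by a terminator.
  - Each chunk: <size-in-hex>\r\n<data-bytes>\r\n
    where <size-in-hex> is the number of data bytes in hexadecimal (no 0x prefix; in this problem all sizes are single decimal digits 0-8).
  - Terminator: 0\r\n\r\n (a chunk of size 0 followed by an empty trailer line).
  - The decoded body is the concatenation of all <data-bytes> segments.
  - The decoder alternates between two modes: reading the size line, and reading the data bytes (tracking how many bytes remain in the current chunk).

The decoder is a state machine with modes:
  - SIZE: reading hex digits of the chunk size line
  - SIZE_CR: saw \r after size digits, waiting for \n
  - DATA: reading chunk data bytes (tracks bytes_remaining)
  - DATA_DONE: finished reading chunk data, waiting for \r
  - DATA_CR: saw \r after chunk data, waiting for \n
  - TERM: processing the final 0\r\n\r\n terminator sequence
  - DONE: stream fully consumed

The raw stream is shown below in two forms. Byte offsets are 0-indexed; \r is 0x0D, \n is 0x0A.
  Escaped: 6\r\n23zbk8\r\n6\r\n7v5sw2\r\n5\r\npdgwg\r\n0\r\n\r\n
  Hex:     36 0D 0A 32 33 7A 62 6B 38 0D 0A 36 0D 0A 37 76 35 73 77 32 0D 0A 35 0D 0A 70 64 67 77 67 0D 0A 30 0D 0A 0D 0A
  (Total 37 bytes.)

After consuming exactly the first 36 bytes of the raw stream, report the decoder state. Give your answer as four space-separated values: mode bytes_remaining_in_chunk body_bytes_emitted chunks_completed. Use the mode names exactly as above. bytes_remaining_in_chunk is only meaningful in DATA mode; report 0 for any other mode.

Byte 0 = '6': mode=SIZE remaining=0 emitted=0 chunks_done=0
Byte 1 = 0x0D: mode=SIZE_CR remaining=0 emitted=0 chunks_done=0
Byte 2 = 0x0A: mode=DATA remaining=6 emitted=0 chunks_done=0
Byte 3 = '2': mode=DATA remaining=5 emitted=1 chunks_done=0
Byte 4 = '3': mode=DATA remaining=4 emitted=2 chunks_done=0
Byte 5 = 'z': mode=DATA remaining=3 emitted=3 chunks_done=0
Byte 6 = 'b': mode=DATA remaining=2 emitted=4 chunks_done=0
Byte 7 = 'k': mode=DATA remaining=1 emitted=5 chunks_done=0
Byte 8 = '8': mode=DATA_DONE remaining=0 emitted=6 chunks_done=0
Byte 9 = 0x0D: mode=DATA_CR remaining=0 emitted=6 chunks_done=0
Byte 10 = 0x0A: mode=SIZE remaining=0 emitted=6 chunks_done=1
Byte 11 = '6': mode=SIZE remaining=0 emitted=6 chunks_done=1
Byte 12 = 0x0D: mode=SIZE_CR remaining=0 emitted=6 chunks_done=1
Byte 13 = 0x0A: mode=DATA remaining=6 emitted=6 chunks_done=1
Byte 14 = '7': mode=DATA remaining=5 emitted=7 chunks_done=1
Byte 15 = 'v': mode=DATA remaining=4 emitted=8 chunks_done=1
Byte 16 = '5': mode=DATA remaining=3 emitted=9 chunks_done=1
Byte 17 = 's': mode=DATA remaining=2 emitted=10 chunks_done=1
Byte 18 = 'w': mode=DATA remaining=1 emitted=11 chunks_done=1
Byte 19 = '2': mode=DATA_DONE remaining=0 emitted=12 chunks_done=1
Byte 20 = 0x0D: mode=DATA_CR remaining=0 emitted=12 chunks_done=1
Byte 21 = 0x0A: mode=SIZE remaining=0 emitted=12 chunks_done=2
Byte 22 = '5': mode=SIZE remaining=0 emitted=12 chunks_done=2
Byte 23 = 0x0D: mode=SIZE_CR remaining=0 emitted=12 chunks_done=2
Byte 24 = 0x0A: mode=DATA remaining=5 emitted=12 chunks_done=2
Byte 25 = 'p': mode=DATA remaining=4 emitted=13 chunks_done=2
Byte 26 = 'd': mode=DATA remaining=3 emitted=14 chunks_done=2
Byte 27 = 'g': mode=DATA remaining=2 emitted=15 chunks_done=2
Byte 28 = 'w': mode=DATA remaining=1 emitted=16 chunks_done=2
Byte 29 = 'g': mode=DATA_DONE remaining=0 emitted=17 chunks_done=2
Byte 30 = 0x0D: mode=DATA_CR remaining=0 emitted=17 chunks_done=2
Byte 31 = 0x0A: mode=SIZE remaining=0 emitted=17 chunks_done=3
Byte 32 = '0': mode=SIZE remaining=0 emitted=17 chunks_done=3
Byte 33 = 0x0D: mode=SIZE_CR remaining=0 emitted=17 chunks_done=3
Byte 34 = 0x0A: mode=TERM remaining=0 emitted=17 chunks_done=3
Byte 35 = 0x0D: mode=TERM remaining=0 emitted=17 chunks_done=3

Answer: TERM 0 17 3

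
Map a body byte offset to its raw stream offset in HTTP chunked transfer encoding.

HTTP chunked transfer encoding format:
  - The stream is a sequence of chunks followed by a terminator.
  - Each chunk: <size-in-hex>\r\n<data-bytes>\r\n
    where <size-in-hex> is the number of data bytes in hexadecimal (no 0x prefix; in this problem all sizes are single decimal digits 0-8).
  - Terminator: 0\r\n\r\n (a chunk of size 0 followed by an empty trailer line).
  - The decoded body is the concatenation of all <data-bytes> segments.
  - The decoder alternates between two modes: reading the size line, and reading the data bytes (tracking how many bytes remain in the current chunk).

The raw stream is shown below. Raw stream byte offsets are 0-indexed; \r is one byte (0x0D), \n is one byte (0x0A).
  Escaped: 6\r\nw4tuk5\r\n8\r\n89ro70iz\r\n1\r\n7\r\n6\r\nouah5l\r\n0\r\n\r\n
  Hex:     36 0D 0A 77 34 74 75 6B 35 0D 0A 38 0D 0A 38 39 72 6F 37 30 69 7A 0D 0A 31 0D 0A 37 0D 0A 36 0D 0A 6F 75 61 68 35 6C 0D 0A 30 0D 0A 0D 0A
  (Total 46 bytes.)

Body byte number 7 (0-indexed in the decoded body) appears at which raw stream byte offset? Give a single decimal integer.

Answer: 15

Derivation:
Chunk 1: stream[0..1]='6' size=0x6=6, data at stream[3..9]='w4tuk5' -> body[0..6], body so far='w4tuk5'
Chunk 2: stream[11..12]='8' size=0x8=8, data at stream[14..22]='89ro70iz' -> body[6..14], body so far='w4tuk589ro70iz'
Chunk 3: stream[24..25]='1' size=0x1=1, data at stream[27..28]='7' -> body[14..15], body so far='w4tuk589ro70iz7'
Chunk 4: stream[30..31]='6' size=0x6=6, data at stream[33..39]='ouah5l' -> body[15..21], body so far='w4tuk589ro70iz7ouah5l'
Chunk 5: stream[41..42]='0' size=0 (terminator). Final body='w4tuk589ro70iz7ouah5l' (21 bytes)
Body byte 7 at stream offset 15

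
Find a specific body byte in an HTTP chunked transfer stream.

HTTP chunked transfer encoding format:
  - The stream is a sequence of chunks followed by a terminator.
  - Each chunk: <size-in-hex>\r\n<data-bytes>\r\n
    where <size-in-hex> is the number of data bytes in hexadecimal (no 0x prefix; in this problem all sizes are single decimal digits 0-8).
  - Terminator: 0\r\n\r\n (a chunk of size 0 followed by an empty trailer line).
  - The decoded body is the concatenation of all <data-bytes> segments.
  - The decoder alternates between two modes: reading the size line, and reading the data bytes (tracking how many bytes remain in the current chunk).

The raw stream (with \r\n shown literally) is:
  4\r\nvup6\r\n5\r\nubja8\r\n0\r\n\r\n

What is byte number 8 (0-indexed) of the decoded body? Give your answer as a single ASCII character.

Chunk 1: stream[0..1]='4' size=0x4=4, data at stream[3..7]='vup6' -> body[0..4], body so far='vup6'
Chunk 2: stream[9..10]='5' size=0x5=5, data at stream[12..17]='ubja8' -> body[4..9], body so far='vup6ubja8'
Chunk 3: stream[19..20]='0' size=0 (terminator). Final body='vup6ubja8' (9 bytes)
Body byte 8 = '8'

Answer: 8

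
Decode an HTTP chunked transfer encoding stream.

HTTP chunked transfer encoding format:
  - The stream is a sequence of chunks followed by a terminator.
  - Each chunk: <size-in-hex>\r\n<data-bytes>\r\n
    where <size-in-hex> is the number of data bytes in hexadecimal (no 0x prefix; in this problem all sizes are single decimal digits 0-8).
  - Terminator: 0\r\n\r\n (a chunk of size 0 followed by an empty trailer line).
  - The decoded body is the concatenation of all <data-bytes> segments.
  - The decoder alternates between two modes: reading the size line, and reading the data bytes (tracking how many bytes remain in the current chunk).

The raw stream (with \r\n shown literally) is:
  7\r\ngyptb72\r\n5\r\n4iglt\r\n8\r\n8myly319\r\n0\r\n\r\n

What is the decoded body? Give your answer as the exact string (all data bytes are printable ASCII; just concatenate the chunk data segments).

Chunk 1: stream[0..1]='7' size=0x7=7, data at stream[3..10]='gyptb72' -> body[0..7], body so far='gyptb72'
Chunk 2: stream[12..13]='5' size=0x5=5, data at stream[15..20]='4iglt' -> body[7..12], body so far='gyptb724iglt'
Chunk 3: stream[22..23]='8' size=0x8=8, data at stream[25..33]='8myly319' -> body[12..20], body so far='gyptb724iglt8myly319'
Chunk 4: stream[35..36]='0' size=0 (terminator). Final body='gyptb724iglt8myly319' (20 bytes)

Answer: gyptb724iglt8myly319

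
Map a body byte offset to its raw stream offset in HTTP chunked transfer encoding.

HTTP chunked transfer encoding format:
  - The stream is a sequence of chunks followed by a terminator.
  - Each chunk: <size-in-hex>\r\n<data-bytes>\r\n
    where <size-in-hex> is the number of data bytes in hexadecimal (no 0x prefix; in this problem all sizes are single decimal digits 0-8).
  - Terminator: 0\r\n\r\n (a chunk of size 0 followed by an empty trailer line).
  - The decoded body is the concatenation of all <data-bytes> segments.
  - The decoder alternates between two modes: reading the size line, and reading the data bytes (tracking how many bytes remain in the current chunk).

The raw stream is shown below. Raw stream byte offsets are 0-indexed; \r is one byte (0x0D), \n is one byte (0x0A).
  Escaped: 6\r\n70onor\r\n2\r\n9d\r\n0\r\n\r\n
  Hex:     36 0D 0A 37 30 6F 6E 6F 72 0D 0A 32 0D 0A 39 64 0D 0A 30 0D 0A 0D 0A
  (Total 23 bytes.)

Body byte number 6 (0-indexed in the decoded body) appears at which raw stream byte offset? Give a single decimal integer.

Chunk 1: stream[0..1]='6' size=0x6=6, data at stream[3..9]='70onor' -> body[0..6], body so far='70onor'
Chunk 2: stream[11..12]='2' size=0x2=2, data at stream[14..16]='9d' -> body[6..8], body so far='70onor9d'
Chunk 3: stream[18..19]='0' size=0 (terminator). Final body='70onor9d' (8 bytes)
Body byte 6 at stream offset 14

Answer: 14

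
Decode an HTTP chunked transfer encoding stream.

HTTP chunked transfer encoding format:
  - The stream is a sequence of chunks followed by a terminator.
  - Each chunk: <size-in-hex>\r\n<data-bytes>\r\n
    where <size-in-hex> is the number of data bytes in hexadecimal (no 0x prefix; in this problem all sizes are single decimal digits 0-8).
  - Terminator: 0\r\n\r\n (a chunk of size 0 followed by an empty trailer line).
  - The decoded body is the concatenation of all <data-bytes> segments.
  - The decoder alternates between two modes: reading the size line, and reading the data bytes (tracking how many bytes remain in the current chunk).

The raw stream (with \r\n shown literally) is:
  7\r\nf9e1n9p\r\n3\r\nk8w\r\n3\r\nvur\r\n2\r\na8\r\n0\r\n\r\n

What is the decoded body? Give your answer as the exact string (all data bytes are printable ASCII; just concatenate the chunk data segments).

Answer: f9e1n9pk8wvura8

Derivation:
Chunk 1: stream[0..1]='7' size=0x7=7, data at stream[3..10]='f9e1n9p' -> body[0..7], body so far='f9e1n9p'
Chunk 2: stream[12..13]='3' size=0x3=3, data at stream[15..18]='k8w' -> body[7..10], body so far='f9e1n9pk8w'
Chunk 3: stream[20..21]='3' size=0x3=3, data at stream[23..26]='vur' -> body[10..13], body so far='f9e1n9pk8wvur'
Chunk 4: stream[28..29]='2' size=0x2=2, data at stream[31..33]='a8' -> body[13..15], body so far='f9e1n9pk8wvura8'
Chunk 5: stream[35..36]='0' size=0 (terminator). Final body='f9e1n9pk8wvura8' (15 bytes)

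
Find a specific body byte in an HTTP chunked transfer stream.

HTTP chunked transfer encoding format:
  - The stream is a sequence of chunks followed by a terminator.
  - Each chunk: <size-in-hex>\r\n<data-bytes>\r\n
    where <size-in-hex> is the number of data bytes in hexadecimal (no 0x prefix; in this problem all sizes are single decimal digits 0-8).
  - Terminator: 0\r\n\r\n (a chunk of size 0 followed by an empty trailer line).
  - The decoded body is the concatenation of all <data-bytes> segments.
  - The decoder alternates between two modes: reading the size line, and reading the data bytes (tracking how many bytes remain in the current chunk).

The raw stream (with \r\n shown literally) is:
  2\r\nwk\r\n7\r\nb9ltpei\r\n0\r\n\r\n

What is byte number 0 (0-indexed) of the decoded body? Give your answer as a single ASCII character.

Answer: w

Derivation:
Chunk 1: stream[0..1]='2' size=0x2=2, data at stream[3..5]='wk' -> body[0..2], body so far='wk'
Chunk 2: stream[7..8]='7' size=0x7=7, data at stream[10..17]='b9ltpei' -> body[2..9], body so far='wkb9ltpei'
Chunk 3: stream[19..20]='0' size=0 (terminator). Final body='wkb9ltpei' (9 bytes)
Body byte 0 = 'w'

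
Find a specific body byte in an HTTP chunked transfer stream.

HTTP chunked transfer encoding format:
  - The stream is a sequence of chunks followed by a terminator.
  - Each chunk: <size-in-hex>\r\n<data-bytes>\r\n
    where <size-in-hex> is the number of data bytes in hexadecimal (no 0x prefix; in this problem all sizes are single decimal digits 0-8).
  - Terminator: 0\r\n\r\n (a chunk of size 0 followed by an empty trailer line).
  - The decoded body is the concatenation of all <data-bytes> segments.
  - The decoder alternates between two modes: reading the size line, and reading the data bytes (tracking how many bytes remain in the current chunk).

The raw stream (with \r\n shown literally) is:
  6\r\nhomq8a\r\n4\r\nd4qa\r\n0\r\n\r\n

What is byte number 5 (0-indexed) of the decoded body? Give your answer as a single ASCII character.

Chunk 1: stream[0..1]='6' size=0x6=6, data at stream[3..9]='homq8a' -> body[0..6], body so far='homq8a'
Chunk 2: stream[11..12]='4' size=0x4=4, data at stream[14..18]='d4qa' -> body[6..10], body so far='homq8ad4qa'
Chunk 3: stream[20..21]='0' size=0 (terminator). Final body='homq8ad4qa' (10 bytes)
Body byte 5 = 'a'

Answer: a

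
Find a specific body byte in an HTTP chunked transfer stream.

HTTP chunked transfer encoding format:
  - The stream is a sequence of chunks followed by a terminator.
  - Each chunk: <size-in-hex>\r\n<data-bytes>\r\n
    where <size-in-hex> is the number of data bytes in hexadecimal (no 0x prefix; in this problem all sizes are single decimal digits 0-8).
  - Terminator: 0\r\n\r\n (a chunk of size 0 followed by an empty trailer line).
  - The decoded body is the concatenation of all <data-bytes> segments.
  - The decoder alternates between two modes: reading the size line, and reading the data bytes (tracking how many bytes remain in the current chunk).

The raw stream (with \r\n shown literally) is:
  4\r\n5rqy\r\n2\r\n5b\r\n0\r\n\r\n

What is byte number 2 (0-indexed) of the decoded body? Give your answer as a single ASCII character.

Chunk 1: stream[0..1]='4' size=0x4=4, data at stream[3..7]='5rqy' -> body[0..4], body so far='5rqy'
Chunk 2: stream[9..10]='2' size=0x2=2, data at stream[12..14]='5b' -> body[4..6], body so far='5rqy5b'
Chunk 3: stream[16..17]='0' size=0 (terminator). Final body='5rqy5b' (6 bytes)
Body byte 2 = 'q'

Answer: q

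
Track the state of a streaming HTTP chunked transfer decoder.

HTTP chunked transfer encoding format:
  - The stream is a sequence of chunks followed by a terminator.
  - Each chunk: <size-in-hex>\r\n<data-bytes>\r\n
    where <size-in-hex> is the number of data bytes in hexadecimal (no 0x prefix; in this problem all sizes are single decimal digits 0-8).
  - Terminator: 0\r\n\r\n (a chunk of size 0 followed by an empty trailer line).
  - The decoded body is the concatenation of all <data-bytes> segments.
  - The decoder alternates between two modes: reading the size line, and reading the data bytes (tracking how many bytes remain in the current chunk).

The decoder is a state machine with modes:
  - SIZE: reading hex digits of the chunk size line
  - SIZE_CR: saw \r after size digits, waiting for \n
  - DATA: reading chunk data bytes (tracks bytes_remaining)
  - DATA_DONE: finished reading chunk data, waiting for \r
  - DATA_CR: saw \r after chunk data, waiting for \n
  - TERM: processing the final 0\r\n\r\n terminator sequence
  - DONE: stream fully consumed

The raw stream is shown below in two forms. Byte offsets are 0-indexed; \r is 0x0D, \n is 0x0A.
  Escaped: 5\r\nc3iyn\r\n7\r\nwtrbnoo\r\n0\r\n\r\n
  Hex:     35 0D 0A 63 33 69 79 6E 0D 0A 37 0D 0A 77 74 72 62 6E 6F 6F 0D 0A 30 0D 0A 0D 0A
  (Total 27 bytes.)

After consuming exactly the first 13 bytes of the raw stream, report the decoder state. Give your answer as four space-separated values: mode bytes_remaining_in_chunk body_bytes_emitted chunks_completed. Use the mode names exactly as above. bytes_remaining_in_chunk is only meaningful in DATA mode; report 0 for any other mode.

Answer: DATA 7 5 1

Derivation:
Byte 0 = '5': mode=SIZE remaining=0 emitted=0 chunks_done=0
Byte 1 = 0x0D: mode=SIZE_CR remaining=0 emitted=0 chunks_done=0
Byte 2 = 0x0A: mode=DATA remaining=5 emitted=0 chunks_done=0
Byte 3 = 'c': mode=DATA remaining=4 emitted=1 chunks_done=0
Byte 4 = '3': mode=DATA remaining=3 emitted=2 chunks_done=0
Byte 5 = 'i': mode=DATA remaining=2 emitted=3 chunks_done=0
Byte 6 = 'y': mode=DATA remaining=1 emitted=4 chunks_done=0
Byte 7 = 'n': mode=DATA_DONE remaining=0 emitted=5 chunks_done=0
Byte 8 = 0x0D: mode=DATA_CR remaining=0 emitted=5 chunks_done=0
Byte 9 = 0x0A: mode=SIZE remaining=0 emitted=5 chunks_done=1
Byte 10 = '7': mode=SIZE remaining=0 emitted=5 chunks_done=1
Byte 11 = 0x0D: mode=SIZE_CR remaining=0 emitted=5 chunks_done=1
Byte 12 = 0x0A: mode=DATA remaining=7 emitted=5 chunks_done=1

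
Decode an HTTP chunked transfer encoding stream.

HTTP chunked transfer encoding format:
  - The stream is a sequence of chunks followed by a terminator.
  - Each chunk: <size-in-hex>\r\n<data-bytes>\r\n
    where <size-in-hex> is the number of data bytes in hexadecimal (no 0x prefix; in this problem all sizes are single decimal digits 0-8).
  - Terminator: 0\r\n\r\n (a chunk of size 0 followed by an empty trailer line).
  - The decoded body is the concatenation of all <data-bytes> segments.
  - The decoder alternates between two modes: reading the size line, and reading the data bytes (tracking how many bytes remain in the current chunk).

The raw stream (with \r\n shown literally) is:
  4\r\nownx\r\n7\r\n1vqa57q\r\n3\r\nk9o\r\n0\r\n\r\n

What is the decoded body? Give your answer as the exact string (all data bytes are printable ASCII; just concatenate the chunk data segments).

Answer: ownx1vqa57qk9o

Derivation:
Chunk 1: stream[0..1]='4' size=0x4=4, data at stream[3..7]='ownx' -> body[0..4], body so far='ownx'
Chunk 2: stream[9..10]='7' size=0x7=7, data at stream[12..19]='1vqa57q' -> body[4..11], body so far='ownx1vqa57q'
Chunk 3: stream[21..22]='3' size=0x3=3, data at stream[24..27]='k9o' -> body[11..14], body so far='ownx1vqa57qk9o'
Chunk 4: stream[29..30]='0' size=0 (terminator). Final body='ownx1vqa57qk9o' (14 bytes)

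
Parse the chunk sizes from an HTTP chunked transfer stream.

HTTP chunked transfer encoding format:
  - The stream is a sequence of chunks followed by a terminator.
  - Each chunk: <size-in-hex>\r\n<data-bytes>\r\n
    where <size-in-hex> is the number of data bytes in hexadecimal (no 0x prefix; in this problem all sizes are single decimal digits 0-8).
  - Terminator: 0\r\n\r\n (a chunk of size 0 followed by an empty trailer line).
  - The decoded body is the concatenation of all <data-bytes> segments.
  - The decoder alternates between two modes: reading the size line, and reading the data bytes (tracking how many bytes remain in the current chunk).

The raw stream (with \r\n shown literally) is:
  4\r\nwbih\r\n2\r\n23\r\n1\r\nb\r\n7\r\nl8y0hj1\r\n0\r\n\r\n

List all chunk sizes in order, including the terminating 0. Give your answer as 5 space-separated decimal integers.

Chunk 1: stream[0..1]='4' size=0x4=4, data at stream[3..7]='wbih' -> body[0..4], body so far='wbih'
Chunk 2: stream[9..10]='2' size=0x2=2, data at stream[12..14]='23' -> body[4..6], body so far='wbih23'
Chunk 3: stream[16..17]='1' size=0x1=1, data at stream[19..20]='b' -> body[6..7], body so far='wbih23b'
Chunk 4: stream[22..23]='7' size=0x7=7, data at stream[25..32]='l8y0hj1' -> body[7..14], body so far='wbih23bl8y0hj1'
Chunk 5: stream[34..35]='0' size=0 (terminator). Final body='wbih23bl8y0hj1' (14 bytes)

Answer: 4 2 1 7 0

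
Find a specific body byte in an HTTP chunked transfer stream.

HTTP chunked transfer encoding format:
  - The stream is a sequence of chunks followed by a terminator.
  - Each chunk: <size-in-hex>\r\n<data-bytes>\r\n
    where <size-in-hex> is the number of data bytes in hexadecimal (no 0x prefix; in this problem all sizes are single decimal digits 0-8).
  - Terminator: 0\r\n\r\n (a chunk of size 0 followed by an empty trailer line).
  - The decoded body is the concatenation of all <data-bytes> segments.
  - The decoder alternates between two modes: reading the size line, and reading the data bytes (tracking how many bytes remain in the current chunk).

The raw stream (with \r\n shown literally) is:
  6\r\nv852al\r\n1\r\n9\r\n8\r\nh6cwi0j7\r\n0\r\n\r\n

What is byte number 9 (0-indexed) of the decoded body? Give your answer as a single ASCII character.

Chunk 1: stream[0..1]='6' size=0x6=6, data at stream[3..9]='v852al' -> body[0..6], body so far='v852al'
Chunk 2: stream[11..12]='1' size=0x1=1, data at stream[14..15]='9' -> body[6..7], body so far='v852al9'
Chunk 3: stream[17..18]='8' size=0x8=8, data at stream[20..28]='h6cwi0j7' -> body[7..15], body so far='v852al9h6cwi0j7'
Chunk 4: stream[30..31]='0' size=0 (terminator). Final body='v852al9h6cwi0j7' (15 bytes)
Body byte 9 = 'c'

Answer: c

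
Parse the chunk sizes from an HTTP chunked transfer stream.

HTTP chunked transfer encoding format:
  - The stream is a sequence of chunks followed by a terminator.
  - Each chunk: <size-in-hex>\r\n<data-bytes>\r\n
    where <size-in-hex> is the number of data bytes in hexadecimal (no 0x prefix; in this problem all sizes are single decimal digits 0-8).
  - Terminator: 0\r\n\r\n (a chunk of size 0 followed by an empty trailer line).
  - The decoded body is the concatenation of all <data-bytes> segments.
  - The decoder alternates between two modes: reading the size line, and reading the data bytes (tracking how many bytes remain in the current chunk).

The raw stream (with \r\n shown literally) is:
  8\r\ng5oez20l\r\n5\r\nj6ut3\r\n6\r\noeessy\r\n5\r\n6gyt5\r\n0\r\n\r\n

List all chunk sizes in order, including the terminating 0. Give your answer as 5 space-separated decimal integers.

Answer: 8 5 6 5 0

Derivation:
Chunk 1: stream[0..1]='8' size=0x8=8, data at stream[3..11]='g5oez20l' -> body[0..8], body so far='g5oez20l'
Chunk 2: stream[13..14]='5' size=0x5=5, data at stream[16..21]='j6ut3' -> body[8..13], body so far='g5oez20lj6ut3'
Chunk 3: stream[23..24]='6' size=0x6=6, data at stream[26..32]='oeessy' -> body[13..19], body so far='g5oez20lj6ut3oeessy'
Chunk 4: stream[34..35]='5' size=0x5=5, data at stream[37..42]='6gyt5' -> body[19..24], body so far='g5oez20lj6ut3oeessy6gyt5'
Chunk 5: stream[44..45]='0' size=0 (terminator). Final body='g5oez20lj6ut3oeessy6gyt5' (24 bytes)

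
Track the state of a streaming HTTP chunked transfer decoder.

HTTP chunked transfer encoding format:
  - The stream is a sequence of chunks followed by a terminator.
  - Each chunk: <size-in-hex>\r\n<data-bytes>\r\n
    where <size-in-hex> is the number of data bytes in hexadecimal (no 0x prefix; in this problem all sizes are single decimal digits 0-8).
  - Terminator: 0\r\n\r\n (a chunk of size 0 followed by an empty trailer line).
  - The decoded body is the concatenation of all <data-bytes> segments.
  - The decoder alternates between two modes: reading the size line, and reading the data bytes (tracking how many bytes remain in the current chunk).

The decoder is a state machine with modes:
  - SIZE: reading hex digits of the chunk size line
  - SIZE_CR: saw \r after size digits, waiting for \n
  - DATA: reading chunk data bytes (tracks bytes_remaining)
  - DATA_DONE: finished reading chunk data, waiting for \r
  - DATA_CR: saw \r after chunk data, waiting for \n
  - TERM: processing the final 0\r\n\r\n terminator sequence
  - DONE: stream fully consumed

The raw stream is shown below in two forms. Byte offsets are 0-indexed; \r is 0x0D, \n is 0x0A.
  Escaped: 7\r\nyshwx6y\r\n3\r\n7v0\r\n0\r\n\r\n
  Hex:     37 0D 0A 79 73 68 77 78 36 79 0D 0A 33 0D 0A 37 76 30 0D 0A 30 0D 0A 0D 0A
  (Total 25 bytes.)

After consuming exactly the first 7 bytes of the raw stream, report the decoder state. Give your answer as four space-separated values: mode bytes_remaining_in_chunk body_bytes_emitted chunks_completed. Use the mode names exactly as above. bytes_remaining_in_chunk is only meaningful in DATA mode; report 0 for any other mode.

Answer: DATA 3 4 0

Derivation:
Byte 0 = '7': mode=SIZE remaining=0 emitted=0 chunks_done=0
Byte 1 = 0x0D: mode=SIZE_CR remaining=0 emitted=0 chunks_done=0
Byte 2 = 0x0A: mode=DATA remaining=7 emitted=0 chunks_done=0
Byte 3 = 'y': mode=DATA remaining=6 emitted=1 chunks_done=0
Byte 4 = 's': mode=DATA remaining=5 emitted=2 chunks_done=0
Byte 5 = 'h': mode=DATA remaining=4 emitted=3 chunks_done=0
Byte 6 = 'w': mode=DATA remaining=3 emitted=4 chunks_done=0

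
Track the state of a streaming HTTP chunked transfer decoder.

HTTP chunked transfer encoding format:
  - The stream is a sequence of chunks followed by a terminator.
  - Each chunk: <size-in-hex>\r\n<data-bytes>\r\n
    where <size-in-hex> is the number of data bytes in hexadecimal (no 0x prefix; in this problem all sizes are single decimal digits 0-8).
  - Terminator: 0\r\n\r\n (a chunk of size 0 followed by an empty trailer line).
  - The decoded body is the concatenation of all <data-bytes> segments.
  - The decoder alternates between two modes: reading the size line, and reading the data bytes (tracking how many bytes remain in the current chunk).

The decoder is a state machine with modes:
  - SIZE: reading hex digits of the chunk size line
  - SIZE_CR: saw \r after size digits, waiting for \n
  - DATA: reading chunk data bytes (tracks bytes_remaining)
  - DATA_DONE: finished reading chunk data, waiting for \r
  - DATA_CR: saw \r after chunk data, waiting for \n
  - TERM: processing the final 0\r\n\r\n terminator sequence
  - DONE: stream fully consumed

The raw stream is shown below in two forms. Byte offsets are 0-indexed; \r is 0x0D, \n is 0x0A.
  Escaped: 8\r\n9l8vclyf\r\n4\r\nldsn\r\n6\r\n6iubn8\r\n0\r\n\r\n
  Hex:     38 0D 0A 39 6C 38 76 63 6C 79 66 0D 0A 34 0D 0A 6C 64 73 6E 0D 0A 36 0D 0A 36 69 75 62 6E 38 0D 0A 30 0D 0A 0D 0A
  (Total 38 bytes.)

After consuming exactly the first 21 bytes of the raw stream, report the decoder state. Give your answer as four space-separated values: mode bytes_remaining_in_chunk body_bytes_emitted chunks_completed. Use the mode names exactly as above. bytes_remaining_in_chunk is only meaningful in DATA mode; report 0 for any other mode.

Byte 0 = '8': mode=SIZE remaining=0 emitted=0 chunks_done=0
Byte 1 = 0x0D: mode=SIZE_CR remaining=0 emitted=0 chunks_done=0
Byte 2 = 0x0A: mode=DATA remaining=8 emitted=0 chunks_done=0
Byte 3 = '9': mode=DATA remaining=7 emitted=1 chunks_done=0
Byte 4 = 'l': mode=DATA remaining=6 emitted=2 chunks_done=0
Byte 5 = '8': mode=DATA remaining=5 emitted=3 chunks_done=0
Byte 6 = 'v': mode=DATA remaining=4 emitted=4 chunks_done=0
Byte 7 = 'c': mode=DATA remaining=3 emitted=5 chunks_done=0
Byte 8 = 'l': mode=DATA remaining=2 emitted=6 chunks_done=0
Byte 9 = 'y': mode=DATA remaining=1 emitted=7 chunks_done=0
Byte 10 = 'f': mode=DATA_DONE remaining=0 emitted=8 chunks_done=0
Byte 11 = 0x0D: mode=DATA_CR remaining=0 emitted=8 chunks_done=0
Byte 12 = 0x0A: mode=SIZE remaining=0 emitted=8 chunks_done=1
Byte 13 = '4': mode=SIZE remaining=0 emitted=8 chunks_done=1
Byte 14 = 0x0D: mode=SIZE_CR remaining=0 emitted=8 chunks_done=1
Byte 15 = 0x0A: mode=DATA remaining=4 emitted=8 chunks_done=1
Byte 16 = 'l': mode=DATA remaining=3 emitted=9 chunks_done=1
Byte 17 = 'd': mode=DATA remaining=2 emitted=10 chunks_done=1
Byte 18 = 's': mode=DATA remaining=1 emitted=11 chunks_done=1
Byte 19 = 'n': mode=DATA_DONE remaining=0 emitted=12 chunks_done=1
Byte 20 = 0x0D: mode=DATA_CR remaining=0 emitted=12 chunks_done=1

Answer: DATA_CR 0 12 1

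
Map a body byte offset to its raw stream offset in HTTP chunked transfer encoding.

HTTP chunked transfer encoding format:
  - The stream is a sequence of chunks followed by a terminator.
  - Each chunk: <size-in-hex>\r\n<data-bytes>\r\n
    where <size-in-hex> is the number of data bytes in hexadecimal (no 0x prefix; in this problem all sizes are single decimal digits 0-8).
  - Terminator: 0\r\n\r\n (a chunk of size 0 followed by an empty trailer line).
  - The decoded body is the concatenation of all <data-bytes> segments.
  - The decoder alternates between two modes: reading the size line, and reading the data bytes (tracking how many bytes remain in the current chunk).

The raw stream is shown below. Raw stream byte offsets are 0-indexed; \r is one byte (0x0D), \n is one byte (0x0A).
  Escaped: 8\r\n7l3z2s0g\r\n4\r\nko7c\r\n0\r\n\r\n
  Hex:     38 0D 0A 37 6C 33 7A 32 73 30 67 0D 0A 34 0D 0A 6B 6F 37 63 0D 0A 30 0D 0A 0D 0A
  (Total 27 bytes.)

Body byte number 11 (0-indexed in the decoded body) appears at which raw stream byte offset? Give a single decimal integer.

Answer: 19

Derivation:
Chunk 1: stream[0..1]='8' size=0x8=8, data at stream[3..11]='7l3z2s0g' -> body[0..8], body so far='7l3z2s0g'
Chunk 2: stream[13..14]='4' size=0x4=4, data at stream[16..20]='ko7c' -> body[8..12], body so far='7l3z2s0gko7c'
Chunk 3: stream[22..23]='0' size=0 (terminator). Final body='7l3z2s0gko7c' (12 bytes)
Body byte 11 at stream offset 19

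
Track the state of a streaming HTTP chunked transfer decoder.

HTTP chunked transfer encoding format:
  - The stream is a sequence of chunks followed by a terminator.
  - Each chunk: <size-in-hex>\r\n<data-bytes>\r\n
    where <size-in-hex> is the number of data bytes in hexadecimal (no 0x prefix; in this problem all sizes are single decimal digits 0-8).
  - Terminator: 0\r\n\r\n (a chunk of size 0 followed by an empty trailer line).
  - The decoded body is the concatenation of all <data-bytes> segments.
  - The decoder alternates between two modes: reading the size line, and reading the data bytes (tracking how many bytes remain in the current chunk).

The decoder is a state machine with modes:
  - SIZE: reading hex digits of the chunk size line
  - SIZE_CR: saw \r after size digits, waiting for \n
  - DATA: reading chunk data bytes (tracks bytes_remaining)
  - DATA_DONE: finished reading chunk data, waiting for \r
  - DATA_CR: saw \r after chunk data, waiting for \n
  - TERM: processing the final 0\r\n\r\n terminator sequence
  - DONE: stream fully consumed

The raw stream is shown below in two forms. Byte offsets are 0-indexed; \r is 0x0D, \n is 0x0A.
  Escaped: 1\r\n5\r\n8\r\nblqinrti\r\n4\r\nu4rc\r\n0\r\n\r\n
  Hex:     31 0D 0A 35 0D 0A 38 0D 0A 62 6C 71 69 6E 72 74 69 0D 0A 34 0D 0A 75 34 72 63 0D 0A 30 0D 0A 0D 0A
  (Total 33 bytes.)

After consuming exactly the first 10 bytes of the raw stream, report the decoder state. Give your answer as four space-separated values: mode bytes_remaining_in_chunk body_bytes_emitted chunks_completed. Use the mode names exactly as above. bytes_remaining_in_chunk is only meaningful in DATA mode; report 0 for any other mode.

Answer: DATA 7 2 1

Derivation:
Byte 0 = '1': mode=SIZE remaining=0 emitted=0 chunks_done=0
Byte 1 = 0x0D: mode=SIZE_CR remaining=0 emitted=0 chunks_done=0
Byte 2 = 0x0A: mode=DATA remaining=1 emitted=0 chunks_done=0
Byte 3 = '5': mode=DATA_DONE remaining=0 emitted=1 chunks_done=0
Byte 4 = 0x0D: mode=DATA_CR remaining=0 emitted=1 chunks_done=0
Byte 5 = 0x0A: mode=SIZE remaining=0 emitted=1 chunks_done=1
Byte 6 = '8': mode=SIZE remaining=0 emitted=1 chunks_done=1
Byte 7 = 0x0D: mode=SIZE_CR remaining=0 emitted=1 chunks_done=1
Byte 8 = 0x0A: mode=DATA remaining=8 emitted=1 chunks_done=1
Byte 9 = 'b': mode=DATA remaining=7 emitted=2 chunks_done=1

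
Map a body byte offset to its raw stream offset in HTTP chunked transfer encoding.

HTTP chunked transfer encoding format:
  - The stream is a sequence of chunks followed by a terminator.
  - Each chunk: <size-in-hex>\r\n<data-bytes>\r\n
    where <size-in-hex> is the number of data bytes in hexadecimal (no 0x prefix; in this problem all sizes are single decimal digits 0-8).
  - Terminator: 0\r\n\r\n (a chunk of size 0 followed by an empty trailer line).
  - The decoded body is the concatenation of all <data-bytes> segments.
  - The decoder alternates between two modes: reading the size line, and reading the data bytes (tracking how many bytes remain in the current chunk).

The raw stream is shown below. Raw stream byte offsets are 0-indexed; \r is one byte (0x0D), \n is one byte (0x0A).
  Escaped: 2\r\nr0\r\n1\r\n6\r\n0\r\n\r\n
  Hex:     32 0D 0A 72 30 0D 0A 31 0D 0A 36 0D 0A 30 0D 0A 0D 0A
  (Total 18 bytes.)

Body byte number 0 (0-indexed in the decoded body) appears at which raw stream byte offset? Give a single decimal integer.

Chunk 1: stream[0..1]='2' size=0x2=2, data at stream[3..5]='r0' -> body[0..2], body so far='r0'
Chunk 2: stream[7..8]='1' size=0x1=1, data at stream[10..11]='6' -> body[2..3], body so far='r06'
Chunk 3: stream[13..14]='0' size=0 (terminator). Final body='r06' (3 bytes)
Body byte 0 at stream offset 3

Answer: 3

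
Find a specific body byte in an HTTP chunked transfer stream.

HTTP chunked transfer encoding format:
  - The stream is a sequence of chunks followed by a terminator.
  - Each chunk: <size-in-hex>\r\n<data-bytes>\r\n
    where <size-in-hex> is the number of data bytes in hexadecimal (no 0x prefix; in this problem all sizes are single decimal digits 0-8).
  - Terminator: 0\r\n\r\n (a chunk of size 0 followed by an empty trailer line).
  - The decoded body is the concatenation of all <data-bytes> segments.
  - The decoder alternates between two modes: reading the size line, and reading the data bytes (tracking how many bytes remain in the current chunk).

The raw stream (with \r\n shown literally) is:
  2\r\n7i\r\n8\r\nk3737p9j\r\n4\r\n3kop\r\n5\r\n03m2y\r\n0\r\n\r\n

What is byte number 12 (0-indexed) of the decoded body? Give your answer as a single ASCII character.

Chunk 1: stream[0..1]='2' size=0x2=2, data at stream[3..5]='7i' -> body[0..2], body so far='7i'
Chunk 2: stream[7..8]='8' size=0x8=8, data at stream[10..18]='k3737p9j' -> body[2..10], body so far='7ik3737p9j'
Chunk 3: stream[20..21]='4' size=0x4=4, data at stream[23..27]='3kop' -> body[10..14], body so far='7ik3737p9j3kop'
Chunk 4: stream[29..30]='5' size=0x5=5, data at stream[32..37]='03m2y' -> body[14..19], body so far='7ik3737p9j3kop03m2y'
Chunk 5: stream[39..40]='0' size=0 (terminator). Final body='7ik3737p9j3kop03m2y' (19 bytes)
Body byte 12 = 'o'

Answer: o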